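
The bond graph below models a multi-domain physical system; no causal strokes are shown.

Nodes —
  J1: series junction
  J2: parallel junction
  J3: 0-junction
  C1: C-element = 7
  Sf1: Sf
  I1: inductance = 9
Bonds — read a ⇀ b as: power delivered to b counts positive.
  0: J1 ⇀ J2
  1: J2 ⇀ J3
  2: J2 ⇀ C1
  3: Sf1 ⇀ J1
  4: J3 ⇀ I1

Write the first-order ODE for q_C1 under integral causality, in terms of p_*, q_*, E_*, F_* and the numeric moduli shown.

#3 stroke→Sf1  (source Sf1 imposes f)
#0 stroke→J1  (1-jn J1 has f-setter on 3)
#2 stroke→J2  (C1 integral (e out))
#1 stroke→J3  (J2 effort already set via bond 2)
#4 stroke→I1  (J3: bond 1 brought effort, rest push out)

dq_C1/dt = F_Sf1 - p_I1/9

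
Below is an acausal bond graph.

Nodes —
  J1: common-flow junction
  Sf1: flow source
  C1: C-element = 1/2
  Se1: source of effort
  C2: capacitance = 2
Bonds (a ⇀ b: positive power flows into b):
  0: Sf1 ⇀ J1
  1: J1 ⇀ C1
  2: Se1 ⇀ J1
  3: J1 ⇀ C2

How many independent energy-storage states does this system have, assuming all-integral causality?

2  (C1, C2 all integral)

b0 →Sf1  (Sf1: flow source, stroke at near end)
b2 →J1  (Se1 fixes effort; stroke away)
b1 →J1  (J1: bond 0 brought flow, rest push out)
b3 →J1  (J1 flow already set via bond 0)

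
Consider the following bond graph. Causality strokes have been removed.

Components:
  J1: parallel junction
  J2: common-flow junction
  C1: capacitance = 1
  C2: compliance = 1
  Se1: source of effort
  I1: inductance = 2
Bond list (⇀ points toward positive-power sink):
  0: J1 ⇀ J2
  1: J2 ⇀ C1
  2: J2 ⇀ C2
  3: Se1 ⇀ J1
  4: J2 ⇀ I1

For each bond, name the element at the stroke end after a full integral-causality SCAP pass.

β3 stroke at J1  (Se1: effort source, stroke at far end)
β0 stroke at J2  (J1: bond 3 brought effort, rest push out)
β1 stroke at J2  (prefer integral on C1)
β2 stroke at J2  (C2 integral (e out))
β4 stroke at I1  (only one flow-in slot at J2)

bond 0 →J2
bond 1 →J2
bond 2 →J2
bond 3 →J1
bond 4 →I1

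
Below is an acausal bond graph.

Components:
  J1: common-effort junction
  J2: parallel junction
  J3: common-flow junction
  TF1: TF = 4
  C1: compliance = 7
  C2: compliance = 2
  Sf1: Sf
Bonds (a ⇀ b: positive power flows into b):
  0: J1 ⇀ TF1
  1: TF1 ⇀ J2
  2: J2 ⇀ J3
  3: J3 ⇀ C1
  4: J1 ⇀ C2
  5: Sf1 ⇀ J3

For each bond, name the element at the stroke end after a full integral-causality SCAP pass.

b0 stroke→TF1
b1 stroke→J2
b2 stroke→J3
b3 stroke→J3
b4 stroke→J1
b5 stroke→Sf1

#5 →Sf1  (Sf1: flow source, stroke at near end)
#2 →J3  (common-f at J3 fixed by 5)
#3 →J3  (1-jn J3 has f-setter on 5)
#1 →J2  (closing 0-jn rule on J2)
#0 →TF1  (TF1 one-in-one-out from 1)
#4 →J1  (J1 needs exactly one e-in)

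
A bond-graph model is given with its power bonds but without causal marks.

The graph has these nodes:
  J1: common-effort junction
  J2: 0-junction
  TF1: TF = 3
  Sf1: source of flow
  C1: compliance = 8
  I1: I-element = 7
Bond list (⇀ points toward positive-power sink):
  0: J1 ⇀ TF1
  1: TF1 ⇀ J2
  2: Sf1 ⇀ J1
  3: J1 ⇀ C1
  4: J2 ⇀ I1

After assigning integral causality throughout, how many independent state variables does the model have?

β2 |Sf1  (Sf1 fixes flow; stroke at Sf1)
β3 |J1  (C1 outputs effort q/C1)
β0 |TF1  (J1: bond 3 brought effort, rest push out)
β1 |J2  (TF TF1: opposite of bond 0)
β4 |I1  (J2 effort already set via bond 1)

2  (C1, I1 all integral)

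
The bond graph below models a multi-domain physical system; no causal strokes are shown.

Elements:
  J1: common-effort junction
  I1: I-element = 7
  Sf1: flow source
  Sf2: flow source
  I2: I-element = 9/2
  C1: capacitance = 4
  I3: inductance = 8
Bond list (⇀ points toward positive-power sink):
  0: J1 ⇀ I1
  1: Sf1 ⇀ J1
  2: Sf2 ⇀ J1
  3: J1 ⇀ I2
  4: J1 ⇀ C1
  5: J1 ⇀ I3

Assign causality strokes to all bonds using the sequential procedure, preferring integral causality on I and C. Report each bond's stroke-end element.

bond 0 stroke→I1
bond 1 stroke→Sf1
bond 2 stroke→Sf2
bond 3 stroke→I2
bond 4 stroke→J1
bond 5 stroke→I3

b1 →Sf1  (source Sf1 imposes f)
b2 →Sf2  (Sf2 fixes flow; stroke at Sf2)
b0 →I1  (I1 outputs flow p/I1)
b3 →I2  (I2 integral (f out))
b4 →J1  (C1 outputs effort q/C1)
b5 →I3  (common-e at J1 fixed by 4)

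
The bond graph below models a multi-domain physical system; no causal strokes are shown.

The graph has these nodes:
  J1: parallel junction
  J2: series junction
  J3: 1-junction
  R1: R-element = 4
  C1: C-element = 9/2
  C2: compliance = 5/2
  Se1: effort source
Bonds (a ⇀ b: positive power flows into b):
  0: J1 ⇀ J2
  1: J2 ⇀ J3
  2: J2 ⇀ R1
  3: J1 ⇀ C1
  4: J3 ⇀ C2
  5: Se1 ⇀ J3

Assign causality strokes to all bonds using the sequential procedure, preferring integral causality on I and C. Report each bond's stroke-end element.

#0 stroke→J2
#1 stroke→J2
#2 stroke→R1
#3 stroke→J1
#4 stroke→J3
#5 stroke→J3

b5 |J3  (Se1: effort source, stroke at far end)
b3 |J1  (C1 integral (e out))
b0 |J2  (J1 effort already set via bond 3)
b4 |J3  (C2 outputs effort q/C2)
b1 |J2  (closing 1-jn rule on J3)
b2 |R1  (only one flow-in slot at J2)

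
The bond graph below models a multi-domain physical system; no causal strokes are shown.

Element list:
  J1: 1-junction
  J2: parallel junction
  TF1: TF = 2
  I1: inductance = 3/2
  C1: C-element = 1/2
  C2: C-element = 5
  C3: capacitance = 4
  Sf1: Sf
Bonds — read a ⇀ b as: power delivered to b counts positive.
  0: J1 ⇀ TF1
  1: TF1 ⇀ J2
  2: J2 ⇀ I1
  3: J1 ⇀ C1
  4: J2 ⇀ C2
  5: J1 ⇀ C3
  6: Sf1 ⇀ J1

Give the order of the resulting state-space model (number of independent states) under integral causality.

β6 →Sf1  (Sf1 (Sf) sets flow on bond)
β0 →J1  (common-f at J1 fixed by 6)
β3 →J1  (J1 flow already set via bond 6)
β5 →J1  (J1 flow already set via bond 6)
β1 →TF1  (TF TF1: opposite of bond 0)
β2 →I1  (I1: I, integral causality)
β4 →J2  (J2 needs exactly one e-in)

4  (C1, C2, C3, I1 all integral)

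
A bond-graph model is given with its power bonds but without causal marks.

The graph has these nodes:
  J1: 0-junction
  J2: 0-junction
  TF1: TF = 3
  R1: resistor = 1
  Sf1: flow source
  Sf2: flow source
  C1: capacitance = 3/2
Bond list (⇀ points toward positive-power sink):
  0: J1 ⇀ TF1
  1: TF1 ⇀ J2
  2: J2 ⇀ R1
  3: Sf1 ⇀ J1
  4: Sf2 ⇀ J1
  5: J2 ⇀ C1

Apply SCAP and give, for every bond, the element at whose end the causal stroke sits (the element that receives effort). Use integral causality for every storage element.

b3 stroke at Sf1  (Sf1 fixes flow; stroke at Sf1)
b4 stroke at Sf2  (source Sf2 imposes f)
b0 stroke at J1  (closing 0-jn rule on J1)
b1 stroke at TF1  (TF TF1: opposite of bond 0)
b5 stroke at J2  (C1 outputs effort q/C1)
b2 stroke at R1  (0-jn J2 has e-setter on 5)

bond 0 stroke at J1
bond 1 stroke at TF1
bond 2 stroke at R1
bond 3 stroke at Sf1
bond 4 stroke at Sf2
bond 5 stroke at J2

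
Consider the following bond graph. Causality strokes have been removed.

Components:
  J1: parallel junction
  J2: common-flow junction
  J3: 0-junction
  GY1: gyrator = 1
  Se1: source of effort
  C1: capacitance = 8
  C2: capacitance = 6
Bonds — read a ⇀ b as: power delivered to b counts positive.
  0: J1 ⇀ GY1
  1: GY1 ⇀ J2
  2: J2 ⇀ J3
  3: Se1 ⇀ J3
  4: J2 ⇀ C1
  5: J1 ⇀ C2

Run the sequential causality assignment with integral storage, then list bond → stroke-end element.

#0 |GY1
#1 |GY1
#2 |J2
#3 |J3
#4 |J2
#5 |J1

b3 |J3  (Se1 (Se) sets effort on bond)
b2 |J2  (0-jn J3 has e-setter on 3)
b4 |J2  (C1 outputs effort q/C1)
b1 |GY1  (closing 1-jn rule on J2)
b0 |GY1  (GY GY1: same side as bond 1)
b5 |J1  (J1 needs exactly one e-in)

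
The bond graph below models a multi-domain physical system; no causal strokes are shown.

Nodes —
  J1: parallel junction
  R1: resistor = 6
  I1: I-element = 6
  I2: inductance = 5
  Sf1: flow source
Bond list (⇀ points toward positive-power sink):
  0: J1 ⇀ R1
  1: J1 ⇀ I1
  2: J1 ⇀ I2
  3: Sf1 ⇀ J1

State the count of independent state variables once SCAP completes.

2  (I1, I2 all integral)

bond 3 stroke at Sf1  (Sf1: flow source, stroke at near end)
bond 1 stroke at I1  (I1 integral (f out))
bond 2 stroke at I2  (I2: I, integral causality)
bond 0 stroke at J1  (only one effort-in slot at J1)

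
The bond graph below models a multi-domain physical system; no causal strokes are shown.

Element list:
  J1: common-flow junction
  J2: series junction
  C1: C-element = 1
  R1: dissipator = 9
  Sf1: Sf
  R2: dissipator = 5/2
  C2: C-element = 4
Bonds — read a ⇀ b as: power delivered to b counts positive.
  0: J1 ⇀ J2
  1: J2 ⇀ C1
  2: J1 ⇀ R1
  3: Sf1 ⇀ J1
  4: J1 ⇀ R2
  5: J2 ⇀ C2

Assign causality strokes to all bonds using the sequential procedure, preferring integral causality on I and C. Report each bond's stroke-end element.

β0 stroke→J1
β1 stroke→J2
β2 stroke→J1
β3 stroke→Sf1
β4 stroke→J1
β5 stroke→J2

#3 →Sf1  (Sf1: flow source, stroke at near end)
#0 →J1  (J1: bond 3 brought flow, rest push out)
#2 →J1  (J1 flow already set via bond 3)
#4 →J1  (J1: bond 3 brought flow, rest push out)
#1 →J2  (J2: bond 0 brought flow, rest push out)
#5 →J2  (J2: bond 0 brought flow, rest push out)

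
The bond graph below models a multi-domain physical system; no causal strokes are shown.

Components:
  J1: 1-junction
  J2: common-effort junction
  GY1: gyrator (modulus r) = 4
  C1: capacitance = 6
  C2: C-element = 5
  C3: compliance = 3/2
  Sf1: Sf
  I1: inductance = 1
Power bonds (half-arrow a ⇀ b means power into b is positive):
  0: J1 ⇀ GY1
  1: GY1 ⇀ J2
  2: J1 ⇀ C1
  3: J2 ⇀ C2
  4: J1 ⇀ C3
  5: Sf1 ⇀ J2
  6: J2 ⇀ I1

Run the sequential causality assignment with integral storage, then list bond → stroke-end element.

bond 5 |Sf1  (Sf1 fixes flow; stroke at Sf1)
bond 2 |J1  (C1: C, integral causality)
bond 3 |J2  (C2: C, integral causality)
bond 1 |GY1  (0-jn J2 has e-setter on 3)
bond 6 |I1  (0-jn J2 has e-setter on 3)
bond 0 |GY1  (GY1 both-in/both-out from 1)
bond 4 |J1  (J1 flow already set via bond 0)

b0 |GY1
b1 |GY1
b2 |J1
b3 |J2
b4 |J1
b5 |Sf1
b6 |I1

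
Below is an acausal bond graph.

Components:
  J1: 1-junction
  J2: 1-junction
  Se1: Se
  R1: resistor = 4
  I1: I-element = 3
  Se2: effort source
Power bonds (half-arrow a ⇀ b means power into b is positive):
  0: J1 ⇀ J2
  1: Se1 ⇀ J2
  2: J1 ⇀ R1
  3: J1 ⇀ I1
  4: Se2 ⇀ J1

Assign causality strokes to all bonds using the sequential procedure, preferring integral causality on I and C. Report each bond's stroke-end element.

β0 stroke at J1
β1 stroke at J2
β2 stroke at J1
β3 stroke at I1
β4 stroke at J1

β1 |J2  (source Se1 imposes e)
β4 |J1  (Se2 fixes effort; stroke away)
β0 |J1  (J2 needs exactly one f-in)
β3 |I1  (I1 integral (f out))
β2 |J1  (common-f at J1 fixed by 3)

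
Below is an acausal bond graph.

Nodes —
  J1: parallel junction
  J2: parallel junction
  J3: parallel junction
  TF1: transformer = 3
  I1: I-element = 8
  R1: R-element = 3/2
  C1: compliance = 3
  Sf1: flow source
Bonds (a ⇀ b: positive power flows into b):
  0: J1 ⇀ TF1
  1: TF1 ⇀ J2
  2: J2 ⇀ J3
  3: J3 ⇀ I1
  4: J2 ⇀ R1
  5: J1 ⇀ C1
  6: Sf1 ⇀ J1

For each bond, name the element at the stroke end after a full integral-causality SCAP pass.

#0 stroke at TF1
#1 stroke at J2
#2 stroke at J3
#3 stroke at I1
#4 stroke at R1
#5 stroke at J1
#6 stroke at Sf1

bond 6 stroke at Sf1  (Sf1 fixes flow; stroke at Sf1)
bond 3 stroke at I1  (prefer integral on I1)
bond 2 stroke at J3  (J3 needs exactly one e-in)
bond 5 stroke at J1  (C1 integral (e out))
bond 0 stroke at TF1  (0-jn J1 has e-setter on 5)
bond 1 stroke at J2  (TF TF1: opposite of bond 0)
bond 4 stroke at R1  (0-jn J2 has e-setter on 1)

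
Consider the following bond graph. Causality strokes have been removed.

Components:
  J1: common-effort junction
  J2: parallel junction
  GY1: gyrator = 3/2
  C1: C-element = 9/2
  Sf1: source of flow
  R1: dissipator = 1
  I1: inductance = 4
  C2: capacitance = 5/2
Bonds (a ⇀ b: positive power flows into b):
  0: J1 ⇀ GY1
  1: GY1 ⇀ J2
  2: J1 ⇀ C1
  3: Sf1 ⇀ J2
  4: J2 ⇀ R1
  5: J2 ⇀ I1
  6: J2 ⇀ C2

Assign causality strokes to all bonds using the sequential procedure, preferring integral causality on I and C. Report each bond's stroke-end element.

bond 3 stroke at Sf1  (Sf1 (Sf) sets flow on bond)
bond 2 stroke at J1  (C1: C, integral causality)
bond 0 stroke at GY1  (common-e at J1 fixed by 2)
bond 1 stroke at GY1  (through GY1, causality inverts; strokes same side of GY1)
bond 5 stroke at I1  (I1 outputs flow p/I1)
bond 6 stroke at J2  (prefer integral on C2)
bond 4 stroke at R1  (common-e at J2 fixed by 6)

b0 →GY1
b1 →GY1
b2 →J1
b3 →Sf1
b4 →R1
b5 →I1
b6 →J2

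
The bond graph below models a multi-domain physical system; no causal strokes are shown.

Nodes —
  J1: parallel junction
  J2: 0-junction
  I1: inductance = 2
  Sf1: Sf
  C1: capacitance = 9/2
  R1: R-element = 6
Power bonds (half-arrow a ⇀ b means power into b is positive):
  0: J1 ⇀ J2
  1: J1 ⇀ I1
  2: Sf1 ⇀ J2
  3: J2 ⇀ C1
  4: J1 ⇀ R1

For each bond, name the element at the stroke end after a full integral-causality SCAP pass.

bond 2 stroke at Sf1  (Sf1 fixes flow; stroke at Sf1)
bond 1 stroke at I1  (I1 outputs flow p/I1)
bond 3 stroke at J2  (prefer integral on C1)
bond 0 stroke at J1  (0-jn J2 has e-setter on 3)
bond 4 stroke at R1  (J1: bond 0 brought effort, rest push out)

bond 0 stroke→J1
bond 1 stroke→I1
bond 2 stroke→Sf1
bond 3 stroke→J2
bond 4 stroke→R1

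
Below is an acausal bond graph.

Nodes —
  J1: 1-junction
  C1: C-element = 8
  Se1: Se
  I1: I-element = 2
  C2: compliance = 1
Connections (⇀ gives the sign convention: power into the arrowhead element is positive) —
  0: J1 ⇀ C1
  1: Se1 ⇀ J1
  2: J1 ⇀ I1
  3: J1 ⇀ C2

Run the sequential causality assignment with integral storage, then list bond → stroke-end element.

b0 stroke at J1
b1 stroke at J1
b2 stroke at I1
b3 stroke at J1

#1 |J1  (source Se1 imposes e)
#0 |J1  (C1 integral (e out))
#2 |I1  (I1 outputs flow p/I1)
#3 |J1  (common-f at J1 fixed by 2)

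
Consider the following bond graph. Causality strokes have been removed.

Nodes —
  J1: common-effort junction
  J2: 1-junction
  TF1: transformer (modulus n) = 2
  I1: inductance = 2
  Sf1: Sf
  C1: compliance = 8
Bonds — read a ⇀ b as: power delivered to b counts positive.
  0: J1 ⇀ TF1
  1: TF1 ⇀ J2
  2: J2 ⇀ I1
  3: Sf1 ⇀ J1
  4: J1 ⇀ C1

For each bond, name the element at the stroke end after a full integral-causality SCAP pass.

β3 stroke at Sf1  (Sf1 (Sf) sets flow on bond)
β2 stroke at I1  (I1 integral (f out))
β1 stroke at J2  (J2 flow already set via bond 2)
β0 stroke at TF1  (TF1: transformer flips bond 1)
β4 stroke at J1  (J1 needs exactly one e-in)

b0 →TF1
b1 →J2
b2 →I1
b3 →Sf1
b4 →J1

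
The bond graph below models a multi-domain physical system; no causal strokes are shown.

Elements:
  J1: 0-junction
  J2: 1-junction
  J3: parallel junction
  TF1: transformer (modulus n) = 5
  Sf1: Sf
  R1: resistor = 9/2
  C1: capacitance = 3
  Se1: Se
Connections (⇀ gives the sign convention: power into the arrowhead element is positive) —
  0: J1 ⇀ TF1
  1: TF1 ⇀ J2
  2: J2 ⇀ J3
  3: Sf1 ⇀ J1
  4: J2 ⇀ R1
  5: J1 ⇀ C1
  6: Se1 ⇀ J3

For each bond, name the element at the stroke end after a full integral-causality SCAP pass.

b0 →TF1
b1 →J2
b2 →J2
b3 →Sf1
b4 →R1
b5 →J1
b6 →J3

β3 stroke→Sf1  (Sf1 fixes flow; stroke at Sf1)
β6 stroke→J3  (Se1: effort source, stroke at far end)
β2 stroke→J2  (J3: bond 6 brought effort, rest push out)
β5 stroke→J1  (prefer integral on C1)
β0 stroke→TF1  (common-e at J1 fixed by 5)
β1 stroke→J2  (TF1 one-in-one-out from 0)
β4 stroke→R1  (closing 1-jn rule on J2)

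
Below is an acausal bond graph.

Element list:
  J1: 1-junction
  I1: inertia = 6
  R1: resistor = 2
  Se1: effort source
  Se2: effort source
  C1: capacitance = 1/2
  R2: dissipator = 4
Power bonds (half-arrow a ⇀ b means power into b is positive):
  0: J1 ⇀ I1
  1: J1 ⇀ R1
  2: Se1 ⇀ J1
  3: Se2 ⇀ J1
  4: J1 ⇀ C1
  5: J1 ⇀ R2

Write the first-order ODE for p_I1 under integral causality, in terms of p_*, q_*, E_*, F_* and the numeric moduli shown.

dp_I1/dt = E_Se1 + E_Se2 - p_I1 - 2*q_C1

b2 stroke→J1  (Se1 fixes effort; stroke away)
b3 stroke→J1  (Se2 fixes effort; stroke away)
b0 stroke→I1  (I1 integral (f out))
b1 stroke→J1  (common-f at J1 fixed by 0)
b4 stroke→J1  (common-f at J1 fixed by 0)
b5 stroke→J1  (J1 flow already set via bond 0)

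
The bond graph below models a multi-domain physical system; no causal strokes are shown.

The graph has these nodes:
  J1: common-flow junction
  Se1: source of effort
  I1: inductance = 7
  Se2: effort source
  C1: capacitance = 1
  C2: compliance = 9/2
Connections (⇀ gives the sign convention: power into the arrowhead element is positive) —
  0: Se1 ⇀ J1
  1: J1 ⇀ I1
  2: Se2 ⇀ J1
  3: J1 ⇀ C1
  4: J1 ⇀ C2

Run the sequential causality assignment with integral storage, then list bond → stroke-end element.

β0 →J1  (Se1 fixes effort; stroke away)
β2 →J1  (Se2: effort source, stroke at far end)
β1 →I1  (I1: I, integral causality)
β3 →J1  (common-f at J1 fixed by 1)
β4 →J1  (J1 flow already set via bond 1)

b0 stroke at J1
b1 stroke at I1
b2 stroke at J1
b3 stroke at J1
b4 stroke at J1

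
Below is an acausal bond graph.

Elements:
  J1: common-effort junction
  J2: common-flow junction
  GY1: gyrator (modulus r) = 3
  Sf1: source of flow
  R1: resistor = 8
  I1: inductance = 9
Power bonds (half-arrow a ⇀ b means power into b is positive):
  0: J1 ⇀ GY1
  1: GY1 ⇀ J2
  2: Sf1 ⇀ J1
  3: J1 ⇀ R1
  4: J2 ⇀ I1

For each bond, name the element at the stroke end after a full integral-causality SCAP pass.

b0 stroke→J1
b1 stroke→J2
b2 stroke→Sf1
b3 stroke→R1
b4 stroke→I1

bond 2 →Sf1  (Sf1: flow source, stroke at near end)
bond 4 →I1  (I1: I, integral causality)
bond 1 →J2  (common-f at J2 fixed by 4)
bond 0 →J1  (GY1: gyrator matches bond 1)
bond 3 →R1  (J1 effort already set via bond 0)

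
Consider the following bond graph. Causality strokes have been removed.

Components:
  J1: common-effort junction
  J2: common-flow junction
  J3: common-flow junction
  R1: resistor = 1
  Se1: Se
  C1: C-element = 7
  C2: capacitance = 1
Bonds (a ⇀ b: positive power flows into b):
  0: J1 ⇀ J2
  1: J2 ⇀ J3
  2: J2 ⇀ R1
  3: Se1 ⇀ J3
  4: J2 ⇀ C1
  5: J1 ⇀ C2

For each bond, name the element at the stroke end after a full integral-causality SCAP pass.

#0 stroke→J2
#1 stroke→J2
#2 stroke→R1
#3 stroke→J3
#4 stroke→J2
#5 stroke→J1

#3 →J3  (Se1 (Se) sets effort on bond)
#1 →J2  (J3 needs exactly one f-in)
#4 →J2  (C1: C, integral causality)
#5 →J1  (C2 integral (e out))
#0 →J2  (J1 effort already set via bond 5)
#2 →R1  (closing 1-jn rule on J2)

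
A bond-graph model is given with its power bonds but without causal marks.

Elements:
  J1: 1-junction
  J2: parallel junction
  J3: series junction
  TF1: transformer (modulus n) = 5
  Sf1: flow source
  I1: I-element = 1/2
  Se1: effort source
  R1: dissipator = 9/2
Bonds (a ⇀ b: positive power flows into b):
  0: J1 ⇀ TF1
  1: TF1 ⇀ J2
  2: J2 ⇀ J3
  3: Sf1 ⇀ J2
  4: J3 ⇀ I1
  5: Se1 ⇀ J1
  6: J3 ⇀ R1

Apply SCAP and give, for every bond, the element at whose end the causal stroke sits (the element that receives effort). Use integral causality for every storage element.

#0 |TF1
#1 |J2
#2 |J3
#3 |Sf1
#4 |I1
#5 |J1
#6 |J3

β3 |Sf1  (source Sf1 imposes f)
β5 |J1  (Se1 fixes effort; stroke away)
β0 |TF1  (J1 needs exactly one f-in)
β1 |J2  (TF1: transformer flips bond 0)
β2 |J3  (0-jn J2 has e-setter on 1)
β4 |I1  (prefer integral on I1)
β6 |J3  (1-jn J3 has f-setter on 4)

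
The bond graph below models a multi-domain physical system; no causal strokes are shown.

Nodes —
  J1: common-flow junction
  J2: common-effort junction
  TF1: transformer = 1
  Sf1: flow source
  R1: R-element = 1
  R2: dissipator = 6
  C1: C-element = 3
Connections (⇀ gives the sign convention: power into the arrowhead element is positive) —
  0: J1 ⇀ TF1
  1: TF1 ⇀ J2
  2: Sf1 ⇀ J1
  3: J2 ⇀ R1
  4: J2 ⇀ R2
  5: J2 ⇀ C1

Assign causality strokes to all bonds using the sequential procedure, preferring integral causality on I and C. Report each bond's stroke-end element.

b0 →J1
b1 →TF1
b2 →Sf1
b3 →R1
b4 →R2
b5 →J2

bond 2 stroke→Sf1  (source Sf1 imposes f)
bond 0 stroke→J1  (J1: bond 2 brought flow, rest push out)
bond 1 stroke→TF1  (through TF1, causality passes straight; one stroke at TF1)
bond 5 stroke→J2  (C1 integral (e out))
bond 3 stroke→R1  (0-jn J2 has e-setter on 5)
bond 4 stroke→R2  (common-e at J2 fixed by 5)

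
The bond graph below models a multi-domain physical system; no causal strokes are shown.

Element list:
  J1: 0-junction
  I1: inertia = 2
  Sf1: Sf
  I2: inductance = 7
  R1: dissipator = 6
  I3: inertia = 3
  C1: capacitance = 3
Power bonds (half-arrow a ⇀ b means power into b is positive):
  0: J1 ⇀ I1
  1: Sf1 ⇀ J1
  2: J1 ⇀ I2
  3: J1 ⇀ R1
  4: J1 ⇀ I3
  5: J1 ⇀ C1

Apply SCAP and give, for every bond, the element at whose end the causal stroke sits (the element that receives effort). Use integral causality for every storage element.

b1 stroke→Sf1  (Sf1: flow source, stroke at near end)
b0 stroke→I1  (I1: I, integral causality)
b2 stroke→I2  (I2: I, integral causality)
b4 stroke→I3  (I3 integral (f out))
b5 stroke→J1  (C1: C, integral causality)
b3 stroke→R1  (J1: bond 5 brought effort, rest push out)

b0 stroke→I1
b1 stroke→Sf1
b2 stroke→I2
b3 stroke→R1
b4 stroke→I3
b5 stroke→J1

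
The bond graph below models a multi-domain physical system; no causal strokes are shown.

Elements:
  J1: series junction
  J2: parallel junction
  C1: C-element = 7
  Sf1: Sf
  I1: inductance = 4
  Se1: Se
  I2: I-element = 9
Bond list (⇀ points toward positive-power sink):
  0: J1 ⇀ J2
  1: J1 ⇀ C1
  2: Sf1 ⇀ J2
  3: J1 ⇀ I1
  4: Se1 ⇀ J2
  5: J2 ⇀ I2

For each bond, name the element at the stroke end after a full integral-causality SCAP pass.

#2 stroke at Sf1  (Sf1 (Sf) sets flow on bond)
#4 stroke at J2  (Se1: effort source, stroke at far end)
#0 stroke at J1  (J2: bond 4 brought effort, rest push out)
#5 stroke at I2  (0-jn J2 has e-setter on 4)
#1 stroke at J1  (C1 outputs effort q/C1)
#3 stroke at I1  (closing 1-jn rule on J1)

bond 0 |J1
bond 1 |J1
bond 2 |Sf1
bond 3 |I1
bond 4 |J2
bond 5 |I2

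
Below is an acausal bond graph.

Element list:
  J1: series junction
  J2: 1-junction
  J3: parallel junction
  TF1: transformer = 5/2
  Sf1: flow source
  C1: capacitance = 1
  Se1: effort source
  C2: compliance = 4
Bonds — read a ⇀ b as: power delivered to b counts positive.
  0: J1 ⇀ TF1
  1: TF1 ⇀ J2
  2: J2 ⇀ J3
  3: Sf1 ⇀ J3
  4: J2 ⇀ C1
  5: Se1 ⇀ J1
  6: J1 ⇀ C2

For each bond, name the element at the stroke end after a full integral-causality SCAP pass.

β3 stroke→Sf1  (Sf1: flow source, stroke at near end)
β5 stroke→J1  (Se1: effort source, stroke at far end)
β2 stroke→J3  (only one effort-in slot at J3)
β1 stroke→J2  (J2 flow already set via bond 2)
β4 stroke→J2  (J2 flow already set via bond 2)
β0 stroke→TF1  (TF TF1: opposite of bond 1)
β6 stroke→J1  (common-f at J1 fixed by 0)

b0 stroke at TF1
b1 stroke at J2
b2 stroke at J3
b3 stroke at Sf1
b4 stroke at J2
b5 stroke at J1
b6 stroke at J1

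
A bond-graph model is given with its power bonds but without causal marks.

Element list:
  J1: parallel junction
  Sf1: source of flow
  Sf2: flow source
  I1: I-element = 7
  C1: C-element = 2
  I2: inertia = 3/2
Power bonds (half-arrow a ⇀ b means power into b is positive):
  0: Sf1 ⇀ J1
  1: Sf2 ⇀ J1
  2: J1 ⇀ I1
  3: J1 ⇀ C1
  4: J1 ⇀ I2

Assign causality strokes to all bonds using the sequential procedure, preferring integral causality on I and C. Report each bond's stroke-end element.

bond 0 stroke→Sf1  (Sf1 (Sf) sets flow on bond)
bond 1 stroke→Sf2  (Sf2 (Sf) sets flow on bond)
bond 2 stroke→I1  (I1 outputs flow p/I1)
bond 3 stroke→J1  (C1 integral (e out))
bond 4 stroke→I2  (0-jn J1 has e-setter on 3)

β0 stroke at Sf1
β1 stroke at Sf2
β2 stroke at I1
β3 stroke at J1
β4 stroke at I2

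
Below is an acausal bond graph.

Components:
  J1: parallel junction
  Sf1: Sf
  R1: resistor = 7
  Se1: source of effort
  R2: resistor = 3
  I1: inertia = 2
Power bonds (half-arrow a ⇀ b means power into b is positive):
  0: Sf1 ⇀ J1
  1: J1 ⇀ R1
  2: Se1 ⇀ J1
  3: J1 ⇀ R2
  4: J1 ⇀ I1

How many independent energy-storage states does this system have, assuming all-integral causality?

1  (I1 all integral)

b0 stroke→Sf1  (Sf1 (Sf) sets flow on bond)
b2 stroke→J1  (source Se1 imposes e)
b1 stroke→R1  (0-jn J1 has e-setter on 2)
b3 stroke→R2  (J1 effort already set via bond 2)
b4 stroke→I1  (J1: bond 2 brought effort, rest push out)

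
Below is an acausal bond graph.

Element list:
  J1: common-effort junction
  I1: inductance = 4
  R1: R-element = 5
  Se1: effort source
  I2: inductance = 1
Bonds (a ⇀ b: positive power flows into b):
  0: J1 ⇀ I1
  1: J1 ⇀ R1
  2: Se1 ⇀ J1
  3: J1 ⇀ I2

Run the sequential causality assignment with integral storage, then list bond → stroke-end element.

β0 stroke at I1
β1 stroke at R1
β2 stroke at J1
β3 stroke at I2

β2 |J1  (Se1: effort source, stroke at far end)
β0 |I1  (J1: bond 2 brought effort, rest push out)
β1 |R1  (J1 effort already set via bond 2)
β3 |I2  (J1: bond 2 brought effort, rest push out)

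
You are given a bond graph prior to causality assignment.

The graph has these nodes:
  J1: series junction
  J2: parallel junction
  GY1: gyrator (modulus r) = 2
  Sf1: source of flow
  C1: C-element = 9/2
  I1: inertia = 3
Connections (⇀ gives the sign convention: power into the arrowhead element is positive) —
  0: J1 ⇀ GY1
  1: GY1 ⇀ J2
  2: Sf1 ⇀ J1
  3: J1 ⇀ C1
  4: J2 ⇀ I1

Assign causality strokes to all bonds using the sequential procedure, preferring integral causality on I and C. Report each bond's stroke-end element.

β2 stroke at Sf1  (Sf1 (Sf) sets flow on bond)
β0 stroke at J1  (J1: bond 2 brought flow, rest push out)
β3 stroke at J1  (J1: bond 2 brought flow, rest push out)
β1 stroke at J2  (GY1: gyrator matches bond 0)
β4 stroke at I1  (J2: bond 1 brought effort, rest push out)

b0 |J1
b1 |J2
b2 |Sf1
b3 |J1
b4 |I1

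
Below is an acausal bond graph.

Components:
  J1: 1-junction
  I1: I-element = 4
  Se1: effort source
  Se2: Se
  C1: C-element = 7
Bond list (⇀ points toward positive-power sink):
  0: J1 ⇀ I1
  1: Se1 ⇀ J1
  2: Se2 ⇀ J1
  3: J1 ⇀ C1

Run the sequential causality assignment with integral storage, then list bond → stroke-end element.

β0 |I1
β1 |J1
β2 |J1
β3 |J1

β1 stroke→J1  (Se1 (Se) sets effort on bond)
β2 stroke→J1  (Se2 fixes effort; stroke away)
β0 stroke→I1  (I1 integral (f out))
β3 stroke→J1  (J1 flow already set via bond 0)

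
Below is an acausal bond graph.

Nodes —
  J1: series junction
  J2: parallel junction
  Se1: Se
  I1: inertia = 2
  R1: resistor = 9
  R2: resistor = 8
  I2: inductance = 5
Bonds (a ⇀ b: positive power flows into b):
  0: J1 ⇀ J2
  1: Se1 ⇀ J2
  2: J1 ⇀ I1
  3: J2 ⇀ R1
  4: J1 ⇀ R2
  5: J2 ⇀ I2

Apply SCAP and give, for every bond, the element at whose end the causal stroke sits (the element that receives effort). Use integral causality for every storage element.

β1 →J2  (Se1: effort source, stroke at far end)
β0 →J1  (common-e at J2 fixed by 1)
β3 →R1  (J2 effort already set via bond 1)
β5 →I2  (0-jn J2 has e-setter on 1)
β2 →I1  (prefer integral on I1)
β4 →J1  (1-jn J1 has f-setter on 2)

bond 0 stroke at J1
bond 1 stroke at J2
bond 2 stroke at I1
bond 3 stroke at R1
bond 4 stroke at J1
bond 5 stroke at I2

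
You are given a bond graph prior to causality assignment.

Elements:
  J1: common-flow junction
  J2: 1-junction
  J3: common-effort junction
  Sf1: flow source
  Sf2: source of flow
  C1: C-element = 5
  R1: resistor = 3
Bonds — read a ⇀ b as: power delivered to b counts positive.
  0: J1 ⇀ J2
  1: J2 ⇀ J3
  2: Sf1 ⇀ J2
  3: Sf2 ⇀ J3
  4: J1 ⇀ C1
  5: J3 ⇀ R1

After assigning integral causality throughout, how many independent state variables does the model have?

1  (C1 all integral)

#2 →Sf1  (source Sf1 imposes f)
#3 →Sf2  (Sf2: flow source, stroke at near end)
#0 →J2  (1-jn J2 has f-setter on 2)
#1 →J2  (common-f at J2 fixed by 2)
#5 →J3  (only one effort-in slot at J3)
#4 →J1  (common-f at J1 fixed by 0)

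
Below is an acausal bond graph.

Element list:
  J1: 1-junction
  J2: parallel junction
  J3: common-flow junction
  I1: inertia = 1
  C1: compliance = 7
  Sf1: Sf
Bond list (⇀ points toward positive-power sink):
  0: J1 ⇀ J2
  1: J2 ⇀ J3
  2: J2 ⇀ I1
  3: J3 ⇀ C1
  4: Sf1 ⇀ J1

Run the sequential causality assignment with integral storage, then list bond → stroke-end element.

b0 stroke at J1
b1 stroke at J2
b2 stroke at I1
b3 stroke at J3
b4 stroke at Sf1

bond 4 |Sf1  (Sf1: flow source, stroke at near end)
bond 0 |J1  (J1 flow already set via bond 4)
bond 2 |I1  (prefer integral on I1)
bond 1 |J2  (J2: last free bond brings effort in)
bond 3 |J3  (J3: bond 1 brought flow, rest push out)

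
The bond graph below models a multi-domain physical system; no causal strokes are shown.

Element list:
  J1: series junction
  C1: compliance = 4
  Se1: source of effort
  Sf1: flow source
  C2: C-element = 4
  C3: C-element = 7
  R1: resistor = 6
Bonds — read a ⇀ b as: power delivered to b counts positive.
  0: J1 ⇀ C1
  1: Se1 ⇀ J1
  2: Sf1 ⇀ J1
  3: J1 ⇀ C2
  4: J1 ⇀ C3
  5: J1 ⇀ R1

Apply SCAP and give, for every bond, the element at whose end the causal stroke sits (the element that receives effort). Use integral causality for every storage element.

bond 0 →J1
bond 1 →J1
bond 2 →Sf1
bond 3 →J1
bond 4 →J1
bond 5 →J1

#1 |J1  (Se1 fixes effort; stroke away)
#2 |Sf1  (Sf1 fixes flow; stroke at Sf1)
#0 |J1  (J1: bond 2 brought flow, rest push out)
#3 |J1  (J1 flow already set via bond 2)
#4 |J1  (J1: bond 2 brought flow, rest push out)
#5 |J1  (J1: bond 2 brought flow, rest push out)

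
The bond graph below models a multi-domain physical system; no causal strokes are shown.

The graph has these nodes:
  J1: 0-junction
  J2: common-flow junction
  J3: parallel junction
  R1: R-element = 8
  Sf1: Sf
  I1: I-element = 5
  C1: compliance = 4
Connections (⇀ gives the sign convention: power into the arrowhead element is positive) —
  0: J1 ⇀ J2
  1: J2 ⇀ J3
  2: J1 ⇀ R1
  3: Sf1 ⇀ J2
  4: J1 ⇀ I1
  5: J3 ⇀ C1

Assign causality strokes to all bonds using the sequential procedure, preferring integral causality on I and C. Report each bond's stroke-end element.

bond 0 →J2
bond 1 →J2
bond 2 →J1
bond 3 →Sf1
bond 4 →I1
bond 5 →J3

bond 3 |Sf1  (source Sf1 imposes f)
bond 0 |J2  (J2 flow already set via bond 3)
bond 1 |J2  (1-jn J2 has f-setter on 3)
bond 5 |J3  (only one effort-in slot at J3)
bond 4 |I1  (I1 integral (f out))
bond 2 |J1  (closing 0-jn rule on J1)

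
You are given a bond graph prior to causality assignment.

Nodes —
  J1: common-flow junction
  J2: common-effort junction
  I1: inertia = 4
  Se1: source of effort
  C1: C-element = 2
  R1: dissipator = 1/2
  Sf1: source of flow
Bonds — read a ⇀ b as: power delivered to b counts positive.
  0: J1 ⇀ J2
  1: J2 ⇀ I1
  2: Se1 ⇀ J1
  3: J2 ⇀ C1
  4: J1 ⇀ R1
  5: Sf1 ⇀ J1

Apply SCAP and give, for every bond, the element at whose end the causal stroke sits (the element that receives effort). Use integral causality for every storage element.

#0 |J1
#1 |I1
#2 |J1
#3 |J2
#4 |J1
#5 |Sf1

β2 →J1  (Se1: effort source, stroke at far end)
β5 →Sf1  (Sf1: flow source, stroke at near end)
β0 →J1  (common-f at J1 fixed by 5)
β4 →J1  (J1: bond 5 brought flow, rest push out)
β1 →I1  (I1: I, integral causality)
β3 →J2  (J2 needs exactly one e-in)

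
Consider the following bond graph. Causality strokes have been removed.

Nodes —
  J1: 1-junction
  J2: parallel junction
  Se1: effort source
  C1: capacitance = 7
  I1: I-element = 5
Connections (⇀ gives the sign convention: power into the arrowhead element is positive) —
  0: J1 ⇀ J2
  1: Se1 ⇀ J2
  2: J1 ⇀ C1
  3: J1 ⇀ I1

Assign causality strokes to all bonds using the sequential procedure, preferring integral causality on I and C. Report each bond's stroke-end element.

b0 stroke at J1
b1 stroke at J2
b2 stroke at J1
b3 stroke at I1

β1 stroke→J2  (Se1: effort source, stroke at far end)
β0 stroke→J1  (common-e at J2 fixed by 1)
β2 stroke→J1  (C1 integral (e out))
β3 stroke→I1  (closing 1-jn rule on J1)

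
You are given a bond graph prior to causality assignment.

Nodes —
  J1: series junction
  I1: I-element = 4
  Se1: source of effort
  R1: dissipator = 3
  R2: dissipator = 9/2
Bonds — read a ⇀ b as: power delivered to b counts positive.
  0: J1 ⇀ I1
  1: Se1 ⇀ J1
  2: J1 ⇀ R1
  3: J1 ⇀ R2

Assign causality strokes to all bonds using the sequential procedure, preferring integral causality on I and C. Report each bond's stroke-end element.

#1 stroke→J1  (Se1 fixes effort; stroke away)
#0 stroke→I1  (prefer integral on I1)
#2 stroke→J1  (J1: bond 0 brought flow, rest push out)
#3 stroke→J1  (common-f at J1 fixed by 0)

#0 stroke at I1
#1 stroke at J1
#2 stroke at J1
#3 stroke at J1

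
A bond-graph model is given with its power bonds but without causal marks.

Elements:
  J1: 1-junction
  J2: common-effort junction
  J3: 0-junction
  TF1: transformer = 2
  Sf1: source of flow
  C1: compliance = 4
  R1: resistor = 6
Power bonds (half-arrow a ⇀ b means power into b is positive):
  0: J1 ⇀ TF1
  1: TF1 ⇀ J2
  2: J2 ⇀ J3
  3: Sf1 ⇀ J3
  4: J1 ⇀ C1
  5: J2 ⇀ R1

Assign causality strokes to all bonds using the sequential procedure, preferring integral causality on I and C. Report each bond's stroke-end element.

β0 |TF1
β1 |J2
β2 |J3
β3 |Sf1
β4 |J1
β5 |R1

b3 stroke→Sf1  (source Sf1 imposes f)
b2 stroke→J3  (J3: last free bond brings effort in)
b4 stroke→J1  (C1 integral (e out))
b0 stroke→TF1  (only one flow-in slot at J1)
b1 stroke→J2  (TF TF1: opposite of bond 0)
b5 stroke→R1  (J2: bond 1 brought effort, rest push out)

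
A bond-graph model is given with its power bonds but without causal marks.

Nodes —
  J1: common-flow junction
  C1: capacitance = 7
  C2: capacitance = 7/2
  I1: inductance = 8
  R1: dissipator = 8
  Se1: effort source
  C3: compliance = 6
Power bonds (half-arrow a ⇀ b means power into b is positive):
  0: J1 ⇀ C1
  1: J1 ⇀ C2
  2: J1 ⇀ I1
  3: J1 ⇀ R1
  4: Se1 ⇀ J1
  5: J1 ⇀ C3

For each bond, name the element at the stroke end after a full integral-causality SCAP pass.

β4 stroke→J1  (Se1 fixes effort; stroke away)
β0 stroke→J1  (C1 outputs effort q/C1)
β1 stroke→J1  (C2 integral (e out))
β2 stroke→I1  (prefer integral on I1)
β3 stroke→J1  (common-f at J1 fixed by 2)
β5 stroke→J1  (common-f at J1 fixed by 2)

b0 →J1
b1 →J1
b2 →I1
b3 →J1
b4 →J1
b5 →J1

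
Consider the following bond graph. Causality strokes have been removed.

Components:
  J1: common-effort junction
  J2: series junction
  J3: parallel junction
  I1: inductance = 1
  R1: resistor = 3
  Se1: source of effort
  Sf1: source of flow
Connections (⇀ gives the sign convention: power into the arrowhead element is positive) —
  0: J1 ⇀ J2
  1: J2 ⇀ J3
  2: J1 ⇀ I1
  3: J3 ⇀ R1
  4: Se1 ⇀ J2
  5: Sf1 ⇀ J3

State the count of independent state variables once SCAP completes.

b4 |J2  (Se1 (Se) sets effort on bond)
b5 |Sf1  (Sf1 fixes flow; stroke at Sf1)
b2 |I1  (I1: I, integral causality)
b0 |J1  (only one effort-in slot at J1)
b1 |J2  (common-f at J2 fixed by 0)
b3 |J3  (J3: last free bond brings effort in)

1  (I1 all integral)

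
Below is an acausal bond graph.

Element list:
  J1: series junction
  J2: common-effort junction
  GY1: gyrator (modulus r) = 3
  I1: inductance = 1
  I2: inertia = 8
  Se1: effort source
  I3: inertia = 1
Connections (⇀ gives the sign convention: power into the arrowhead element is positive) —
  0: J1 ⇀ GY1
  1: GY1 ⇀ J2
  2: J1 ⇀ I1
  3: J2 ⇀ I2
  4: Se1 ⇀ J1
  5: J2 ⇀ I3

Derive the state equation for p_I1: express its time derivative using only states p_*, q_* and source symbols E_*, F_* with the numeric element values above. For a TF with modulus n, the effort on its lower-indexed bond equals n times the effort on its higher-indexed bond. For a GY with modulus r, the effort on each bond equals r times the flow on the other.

bond 4 |J1  (Se1 fixes effort; stroke away)
bond 2 |I1  (I1 outputs flow p/I1)
bond 0 |J1  (J1 flow already set via bond 2)
bond 1 |J2  (GY1: gyrator matches bond 0)
bond 3 |I2  (common-e at J2 fixed by 1)
bond 5 |I3  (common-e at J2 fixed by 1)

dp_I1/dt = E_Se1 - 3*p_I2/8 - 3*p_I3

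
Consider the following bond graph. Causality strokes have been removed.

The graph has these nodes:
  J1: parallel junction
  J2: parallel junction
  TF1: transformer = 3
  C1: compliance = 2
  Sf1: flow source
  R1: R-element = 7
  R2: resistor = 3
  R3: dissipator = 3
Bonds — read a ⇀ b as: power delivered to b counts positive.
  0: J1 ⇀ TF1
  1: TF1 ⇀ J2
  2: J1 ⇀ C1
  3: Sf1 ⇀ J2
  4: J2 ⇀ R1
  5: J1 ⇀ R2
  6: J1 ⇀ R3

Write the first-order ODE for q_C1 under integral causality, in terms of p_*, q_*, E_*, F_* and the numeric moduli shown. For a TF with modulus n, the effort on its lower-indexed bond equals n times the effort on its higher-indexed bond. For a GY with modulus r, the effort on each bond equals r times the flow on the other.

dq_C1/dt = F_Sf1/3 - 43*q_C1/126

β3 |Sf1  (Sf1 fixes flow; stroke at Sf1)
β2 |J1  (prefer integral on C1)
β0 |TF1  (common-e at J1 fixed by 2)
β5 |R2  (J1: bond 2 brought effort, rest push out)
β6 |R3  (J1 effort already set via bond 2)
β1 |J2  (TF1 one-in-one-out from 0)
β4 |R1  (J2: bond 1 brought effort, rest push out)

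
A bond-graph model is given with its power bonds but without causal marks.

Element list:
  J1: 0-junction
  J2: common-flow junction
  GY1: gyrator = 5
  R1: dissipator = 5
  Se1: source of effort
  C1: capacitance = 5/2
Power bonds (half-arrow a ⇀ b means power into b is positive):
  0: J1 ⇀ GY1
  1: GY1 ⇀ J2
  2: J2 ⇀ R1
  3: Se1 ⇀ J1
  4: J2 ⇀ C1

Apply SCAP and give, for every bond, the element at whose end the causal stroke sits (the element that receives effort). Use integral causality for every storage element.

β3 stroke at J1  (Se1 (Se) sets effort on bond)
β0 stroke at GY1  (J1: bond 3 brought effort, rest push out)
β1 stroke at GY1  (GY1 both-in/both-out from 0)
β2 stroke at J2  (common-f at J2 fixed by 1)
β4 stroke at J2  (J2: bond 1 brought flow, rest push out)

β0 stroke→GY1
β1 stroke→GY1
β2 stroke→J2
β3 stroke→J1
β4 stroke→J2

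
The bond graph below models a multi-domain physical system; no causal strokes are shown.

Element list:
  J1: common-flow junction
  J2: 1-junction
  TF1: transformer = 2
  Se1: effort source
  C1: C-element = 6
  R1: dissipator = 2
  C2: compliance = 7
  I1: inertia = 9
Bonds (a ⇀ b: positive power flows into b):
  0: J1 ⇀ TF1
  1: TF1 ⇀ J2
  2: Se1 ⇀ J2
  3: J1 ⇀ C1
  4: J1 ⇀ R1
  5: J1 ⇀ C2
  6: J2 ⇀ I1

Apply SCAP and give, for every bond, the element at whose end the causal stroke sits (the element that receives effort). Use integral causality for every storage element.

#2 →J2  (Se1: effort source, stroke at far end)
#3 →J1  (C1 outputs effort q/C1)
#5 →J1  (C2 integral (e out))
#6 →I1  (prefer integral on I1)
#1 →J2  (1-jn J2 has f-setter on 6)
#0 →TF1  (through TF1, causality passes straight; one stroke at TF1)
#4 →J1  (common-f at J1 fixed by 0)

b0 |TF1
b1 |J2
b2 |J2
b3 |J1
b4 |J1
b5 |J1
b6 |I1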